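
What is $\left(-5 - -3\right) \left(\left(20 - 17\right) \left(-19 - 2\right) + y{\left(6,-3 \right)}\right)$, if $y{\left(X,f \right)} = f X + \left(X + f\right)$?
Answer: $156$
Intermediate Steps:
$y{\left(X,f \right)} = X + f + X f$ ($y{\left(X,f \right)} = X f + \left(X + f\right) = X + f + X f$)
$\left(-5 - -3\right) \left(\left(20 - 17\right) \left(-19 - 2\right) + y{\left(6,-3 \right)}\right) = \left(-5 - -3\right) \left(\left(20 - 17\right) \left(-19 - 2\right) + \left(6 - 3 + 6 \left(-3\right)\right)\right) = \left(-5 + 3\right) \left(3 \left(-21\right) - 15\right) = - 2 \left(-63 - 15\right) = \left(-2\right) \left(-78\right) = 156$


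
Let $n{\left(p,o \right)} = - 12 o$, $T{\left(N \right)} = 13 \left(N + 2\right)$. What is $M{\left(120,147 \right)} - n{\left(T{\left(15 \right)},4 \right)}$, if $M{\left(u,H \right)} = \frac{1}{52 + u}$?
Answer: $\frac{8257}{172} \approx 48.006$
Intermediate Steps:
$T{\left(N \right)} = 26 + 13 N$ ($T{\left(N \right)} = 13 \left(2 + N\right) = 26 + 13 N$)
$M{\left(120,147 \right)} - n{\left(T{\left(15 \right)},4 \right)} = \frac{1}{52 + 120} - \left(-12\right) 4 = \frac{1}{172} - -48 = \frac{1}{172} + 48 = \frac{8257}{172}$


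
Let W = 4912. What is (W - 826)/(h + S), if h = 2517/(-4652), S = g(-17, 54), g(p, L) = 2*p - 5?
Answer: -6336024/61315 ≈ -103.34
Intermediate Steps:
g(p, L) = -5 + 2*p
S = -39 (S = -5 + 2*(-17) = -5 - 34 = -39)
h = -2517/4652 (h = 2517*(-1/4652) = -2517/4652 ≈ -0.54106)
(W - 826)/(h + S) = (4912 - 826)/(-2517/4652 - 39) = 4086/(-183945/4652) = 4086*(-4652/183945) = -6336024/61315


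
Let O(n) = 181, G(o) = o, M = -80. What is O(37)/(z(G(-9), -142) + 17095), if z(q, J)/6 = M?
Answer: 181/16615 ≈ 0.010894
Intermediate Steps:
z(q, J) = -480 (z(q, J) = 6*(-80) = -480)
O(37)/(z(G(-9), -142) + 17095) = 181/(-480 + 17095) = 181/16615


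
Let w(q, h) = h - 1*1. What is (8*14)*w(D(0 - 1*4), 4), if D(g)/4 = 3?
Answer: 336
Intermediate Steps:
D(g) = 12 (D(g) = 4*3 = 12)
w(q, h) = -1 + h (w(q, h) = h - 1 = -1 + h)
(8*14)*w(D(0 - 1*4), 4) = (8*14)*(-1 + 4) = 112*3 = 336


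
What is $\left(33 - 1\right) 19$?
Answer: $608$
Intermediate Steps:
$\left(33 - 1\right) 19 = 32 \cdot 19 = 608$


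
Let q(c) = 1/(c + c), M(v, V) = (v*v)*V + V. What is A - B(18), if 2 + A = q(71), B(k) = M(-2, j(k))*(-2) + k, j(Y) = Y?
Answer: 22721/142 ≈ 160.01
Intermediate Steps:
M(v, V) = V + V*v² (M(v, V) = v²*V + V = V*v² + V = V + V*v²)
B(k) = -9*k (B(k) = (k*(1 + (-2)²))*(-2) + k = (k*(1 + 4))*(-2) + k = (k*5)*(-2) + k = (5*k)*(-2) + k = -10*k + k = -9*k)
q(c) = 1/(2*c)
A = -283/142 (A = -2 + (½)/71 = -2 + (½)*(1/71) = -2 + 1/142 = -283/142 ≈ -1.9930)
A - B(18) = -283/142 - (-9)*18 = -283/142 - 1*(-162) = -283/142 + 162 = 22721/142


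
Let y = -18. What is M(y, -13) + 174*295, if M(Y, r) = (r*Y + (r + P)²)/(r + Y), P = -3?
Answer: 1590740/31 ≈ 51314.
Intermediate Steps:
M(Y, r) = ((-3 + r)² + Y*r)/(Y + r) (M(Y, r) = (r*Y + (r - 3)²)/(r + Y) = (Y*r + (-3 + r)²)/(Y + r) = ((-3 + r)² + Y*r)/(Y + r))
M(y, -13) + 174*295 = ((-3 - 13)² - 18*(-13))/(-18 - 13) + 174*295 = ((-16)² + 234)/(-31) + 51330 = -(256 + 234)/31 + 51330 = -1/31*490 + 51330 = -490/31 + 51330 = 1590740/31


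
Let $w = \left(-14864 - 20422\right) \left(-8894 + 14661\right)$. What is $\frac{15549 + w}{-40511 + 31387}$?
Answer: $\frac{203478813}{9124} \approx 22302.0$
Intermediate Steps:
$w = -203494362$ ($w = \left(-35286\right) 5767 = -203494362$)
$\frac{15549 + w}{-40511 + 31387} = \frac{15549 - 203494362}{-40511 + 31387} = - \frac{203478813}{-9124} = \left(-203478813\right) \left(- \frac{1}{9124}\right) = \frac{203478813}{9124}$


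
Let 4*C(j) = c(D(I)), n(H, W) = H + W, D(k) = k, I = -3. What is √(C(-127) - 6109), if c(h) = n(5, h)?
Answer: I*√24434/2 ≈ 78.157*I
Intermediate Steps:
c(h) = 5 + h
C(j) = ½ (C(j) = (5 - 3)/4 = (¼)*2 = ½)
√(C(-127) - 6109) = √(½ - 6109) = √(-12217/2) = I*√24434/2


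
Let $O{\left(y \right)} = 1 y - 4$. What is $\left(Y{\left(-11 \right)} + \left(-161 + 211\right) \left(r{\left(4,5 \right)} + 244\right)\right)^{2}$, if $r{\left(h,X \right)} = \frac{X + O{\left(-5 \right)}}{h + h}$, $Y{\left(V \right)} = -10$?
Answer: $147987225$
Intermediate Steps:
$O{\left(y \right)} = -4 + y$ ($O{\left(y \right)} = y - 4 = -4 + y$)
$r{\left(h,X \right)} = \frac{-9 + X}{2 h}$ ($r{\left(h,X \right)} = \frac{X - 9}{h + h} = \frac{X - 9}{2 h} = \left(-9 + X\right) \frac{1}{2 h} = \frac{-9 + X}{2 h}$)
$\left(Y{\left(-11 \right)} + \left(-161 + 211\right) \left(r{\left(4,5 \right)} + 244\right)\right)^{2} = \left(-10 + \left(-161 + 211\right) \left(\frac{-9 + 5}{2 \cdot 4} + 244\right)\right)^{2} = \left(-10 + 50 \left(\frac{1}{2} \cdot \frac{1}{4} \left(-4\right) + 244\right)\right)^{2} = \left(-10 + 50 \left(- \frac{1}{2} + 244\right)\right)^{2} = \left(-10 + 50 \cdot \frac{487}{2}\right)^{2} = \left(-10 + 12175\right)^{2} = 12165^{2} = 147987225$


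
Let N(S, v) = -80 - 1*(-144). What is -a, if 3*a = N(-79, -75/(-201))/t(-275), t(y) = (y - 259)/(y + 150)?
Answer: -4000/801 ≈ -4.9938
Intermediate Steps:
N(S, v) = 64 (N(S, v) = -80 + 144 = 64)
t(y) = (-259 + y)/(150 + y)
a = 4000/801 (a = (64/(((-259 - 275)/(150 - 275))))/3 = (64/((-534/(-125))))/3 = (64/((-1/125*(-534))))/3 = (64/(534/125))/3 = (64*(125/534))/3 = (⅓)*(4000/267) = 4000/801 ≈ 4.9938)
-a = -1*4000/801 = -4000/801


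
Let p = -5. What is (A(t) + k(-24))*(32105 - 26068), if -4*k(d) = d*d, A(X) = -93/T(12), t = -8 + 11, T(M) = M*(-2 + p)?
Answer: -24154037/28 ≈ -8.6264e+5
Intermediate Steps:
T(M) = -7*M (T(M) = M*(-2 - 5) = M*(-7) = -7*M)
t = 3
A(X) = 31/28 (A(X) = -93/((-7*12)) = -93/(-84) = -93*(-1/84) = 31/28)
k(d) = -d²/4 (k(d) = -d*d/4 = -d²/4)
(A(t) + k(-24))*(32105 - 26068) = (31/28 - ¼*(-24)²)*(32105 - 26068) = (31/28 - ¼*576)*6037 = (31/28 - 144)*6037 = -4001/28*6037 = -24154037/28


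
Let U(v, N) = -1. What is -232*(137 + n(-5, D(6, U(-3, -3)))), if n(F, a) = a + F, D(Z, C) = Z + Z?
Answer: -33408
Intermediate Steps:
D(Z, C) = 2*Z
n(F, a) = F + a
-232*(137 + n(-5, D(6, U(-3, -3)))) = -232*(137 + (-5 + 2*6)) = -232*(137 + (-5 + 12)) = -232*(137 + 7) = -232*144 = -33408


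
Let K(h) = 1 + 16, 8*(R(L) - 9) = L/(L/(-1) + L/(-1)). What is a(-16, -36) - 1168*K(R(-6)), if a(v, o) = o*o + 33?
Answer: -18527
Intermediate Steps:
a(v, o) = 33 + o**2 (a(v, o) = o**2 + 33 = 33 + o**2)
R(L) = 143/16 (R(L) = 9 + (L/(L/(-1) + L/(-1)))/8 = 9 + (L/(L*(-1) + L*(-1)))/8 = 9 + (L/(-L - L))/8 = 9 + (L/((-2*L)))/8 = 9 + (L*(-1/(2*L)))/8 = 9 + (1/8)*(-1/2) = 9 - 1/16 = 143/16)
K(h) = 17
a(-16, -36) - 1168*K(R(-6)) = (33 + (-36)**2) - 1168*17 = (33 + 1296) - 19856 = 1329 - 19856 = -18527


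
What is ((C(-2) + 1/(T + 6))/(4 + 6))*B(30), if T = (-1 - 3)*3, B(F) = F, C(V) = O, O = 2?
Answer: 11/2 ≈ 5.5000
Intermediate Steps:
C(V) = 2
T = -12 (T = -4*3 = -12)
((C(-2) + 1/(T + 6))/(4 + 6))*B(30) = ((2 + 1/(-12 + 6))/(4 + 6))*30 = ((2 + 1/(-6))/10)*30 = ((2 - 1/6)*(1/10))*30 = ((11/6)*(1/10))*30 = (11/60)*30 = 11/2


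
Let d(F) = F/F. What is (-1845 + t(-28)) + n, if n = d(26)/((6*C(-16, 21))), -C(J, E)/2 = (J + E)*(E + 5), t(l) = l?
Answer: -2921881/1560 ≈ -1873.0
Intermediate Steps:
d(F) = 1
C(J, E) = -2*(5 + E)*(E + J) (C(J, E) = -2*(J + E)*(E + 5) = -2*(E + J)*(5 + E) = -2*(5 + E)*(E + J))
n = -1/1560 (n = 1/(6*(-10*21 - 10*(-16) - 2*21**2 - 2*21*(-16))) = 1/(6*(-210 + 160 - 2*441 + 672)) = 1/(6*(-210 + 160 - 882 + 672)) = 1/(6*(-260)) = 1/(-1560) = 1*(-1/1560) = -1/1560 ≈ -0.00064103)
(-1845 + t(-28)) + n = (-1845 - 28) - 1/1560 = -1873 - 1/1560 = -2921881/1560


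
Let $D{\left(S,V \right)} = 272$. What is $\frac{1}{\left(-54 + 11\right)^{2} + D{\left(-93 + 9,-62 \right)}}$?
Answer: $\frac{1}{2121} \approx 0.00047148$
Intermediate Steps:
$\frac{1}{\left(-54 + 11\right)^{2} + D{\left(-93 + 9,-62 \right)}} = \frac{1}{\left(-54 + 11\right)^{2} + 272} = \frac{1}{\left(-43\right)^{2} + 272} = \frac{1}{1849 + 272} = \frac{1}{2121}$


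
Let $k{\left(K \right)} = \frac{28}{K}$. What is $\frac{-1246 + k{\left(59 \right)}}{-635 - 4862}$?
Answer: $\frac{73486}{324323} \approx 0.22658$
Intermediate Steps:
$\frac{-1246 + k{\left(59 \right)}}{-635 - 4862} = \frac{-1246 + \frac{28}{59}}{-635 - 4862} = \frac{-1246 + 28 \cdot \frac{1}{59}}{-5497} = \left(-1246 + \frac{28}{59}\right) \left(- \frac{1}{5497}\right) = \left(- \frac{73486}{59}\right) \left(- \frac{1}{5497}\right) = \frac{73486}{324323}$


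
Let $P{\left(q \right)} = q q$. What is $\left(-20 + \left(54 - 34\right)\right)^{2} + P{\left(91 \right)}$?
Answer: $8281$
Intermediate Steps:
$P{\left(q \right)} = q^{2}$
$\left(-20 + \left(54 - 34\right)\right)^{2} + P{\left(91 \right)} = \left(-20 + \left(54 - 34\right)\right)^{2} + 91^{2} = \left(-20 + \left(54 - 34\right)\right)^{2} + 8281 = \left(-20 + 20\right)^{2} + 8281 = 0^{2} + 8281 = 0 + 8281 = 8281$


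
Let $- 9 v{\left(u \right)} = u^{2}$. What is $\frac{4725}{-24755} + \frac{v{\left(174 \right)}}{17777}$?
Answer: $- \frac{1153601}{3034963} \approx -0.3801$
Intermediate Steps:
$v{\left(u \right)} = - \frac{u^{2}}{9}$
$\frac{4725}{-24755} + \frac{v{\left(174 \right)}}{17777} = \frac{4725}{-24755} + \frac{\left(- \frac{1}{9}\right) 174^{2}}{17777} = 4725 \left(- \frac{1}{24755}\right) + \left(- \frac{1}{9}\right) 30276 \cdot \frac{1}{17777} = - \frac{945}{4951} - \frac{116}{613} = - \frac{1153601}{3034963}$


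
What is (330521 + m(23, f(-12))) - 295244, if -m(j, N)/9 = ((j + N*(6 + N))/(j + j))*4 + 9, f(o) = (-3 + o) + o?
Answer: 798888/23 ≈ 34734.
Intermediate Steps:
f(o) = -3 + 2*o
m(j, N) = -81 - 18*(j + N*(6 + N))/j (m(j, N) = -9*(((j + N*(6 + N))/(j + j))*4 + 9) = -9*(((j + N*(6 + N))/((2*j)))*4 + 9) = -9*(((j + N*(6 + N))*(1/(2*j)))*4 + 9) = -9*(((j + N*(6 + N))/(2*j))*4 + 9) = -9*(2*(j + N*(6 + N))/j + 9) = -9*(9 + 2*(j + N*(6 + N))/j) = -81 - 18*(j + N*(6 + N))/j)
(330521 + m(23, f(-12))) - 295244 = (330521 + 9*(-12*(-3 + 2*(-12)) - 11*23 - 2*(-3 + 2*(-12))²)/23) - 295244 = (330521 + 9*(1/23)*(-12*(-3 - 24) - 253 - 2*(-3 - 24)²)) - 295244 = (330521 + 9*(1/23)*(-12*(-27) - 253 - 2*(-27)²)) - 295244 = (330521 + 9*(1/23)*(324 - 253 - 2*729)) - 295244 = (330521 + 9*(1/23)*(324 - 253 - 1458)) - 295244 = (330521 + 9*(1/23)*(-1387)) - 295244 = (330521 - 12483/23) - 295244 = 7589500/23 - 295244 = 798888/23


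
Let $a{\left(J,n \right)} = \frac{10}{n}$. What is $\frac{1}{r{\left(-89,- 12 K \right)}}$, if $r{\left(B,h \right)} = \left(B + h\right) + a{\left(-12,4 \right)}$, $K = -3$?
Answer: $- \frac{2}{101} \approx -0.019802$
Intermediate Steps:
$r{\left(B,h \right)} = \frac{5}{2} + B + h$ ($r{\left(B,h \right)} = \left(B + h\right) + \frac{10}{4} = \left(B + h\right) + 10 \cdot \frac{1}{4} = \left(B + h\right) + \frac{5}{2} = \frac{5}{2} + B + h$)
$\frac{1}{r{\left(-89,- 12 K \right)}} = \frac{1}{\frac{5}{2} - 89 - -36} = \frac{1}{\frac{5}{2} - 89 + 36} = \frac{1}{- \frac{101}{2}} = - \frac{2}{101}$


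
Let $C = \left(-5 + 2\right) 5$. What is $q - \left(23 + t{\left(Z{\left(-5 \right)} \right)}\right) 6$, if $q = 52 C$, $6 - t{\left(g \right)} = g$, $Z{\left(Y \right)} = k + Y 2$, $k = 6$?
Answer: $-978$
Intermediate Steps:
$C = -15$ ($C = \left(-3\right) 5 = -15$)
$Z{\left(Y \right)} = 6 + 2 Y$ ($Z{\left(Y \right)} = 6 + Y 2 = 6 + 2 Y$)
$t{\left(g \right)} = 6 - g$
$q = -780$ ($q = 52 \left(-15\right) = -780$)
$q - \left(23 + t{\left(Z{\left(-5 \right)} \right)}\right) 6 = -780 - \left(23 + \left(6 - \left(6 + 2 \left(-5\right)\right)\right)\right) 6 = -780 - \left(23 + \left(6 - \left(6 - 10\right)\right)\right) 6 = -780 - \left(23 + \left(6 - -4\right)\right) 6 = -780 - \left(23 + \left(6 + 4\right)\right) 6 = -780 - \left(23 + 10\right) 6 = -780 - 33 \cdot 6 = -780 - 198 = -978$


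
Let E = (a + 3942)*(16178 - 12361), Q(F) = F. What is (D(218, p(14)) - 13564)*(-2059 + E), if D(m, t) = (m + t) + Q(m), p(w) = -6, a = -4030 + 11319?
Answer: -563010817512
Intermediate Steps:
a = 7289
D(m, t) = t + 2*m (D(m, t) = (m + t) + m = t + 2*m)
E = 42868727 (E = (7289 + 3942)*(16178 - 12361) = 11231*3817 = 42868727)
(D(218, p(14)) - 13564)*(-2059 + E) = ((-6 + 2*218) - 13564)*(-2059 + 42868727) = ((-6 + 436) - 13564)*42866668 = (430 - 13564)*42866668 = -13134*42866668 = -563010817512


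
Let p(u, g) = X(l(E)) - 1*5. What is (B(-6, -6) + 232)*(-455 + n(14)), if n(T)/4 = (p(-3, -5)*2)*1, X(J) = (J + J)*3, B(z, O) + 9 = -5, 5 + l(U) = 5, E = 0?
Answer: -107910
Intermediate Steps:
l(U) = 0 (l(U) = -5 + 5 = 0)
B(z, O) = -14 (B(z, O) = -9 - 5 = -14)
X(J) = 6*J (X(J) = (2*J)*3 = 6*J)
p(u, g) = -5 (p(u, g) = 6*0 - 1*5 = 0 - 5 = -5)
n(T) = -40 (n(T) = 4*(-5*2*1) = 4*(-10*1) = 4*(-10) = -40)
(B(-6, -6) + 232)*(-455 + n(14)) = (-14 + 232)*(-455 - 40) = 218*(-495) = -107910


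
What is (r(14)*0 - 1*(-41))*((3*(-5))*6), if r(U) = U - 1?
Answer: -3690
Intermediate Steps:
r(U) = -1 + U
(r(14)*0 - 1*(-41))*((3*(-5))*6) = ((-1 + 14)*0 - 1*(-41))*((3*(-5))*6) = (13*0 + 41)*(-15*6) = (0 + 41)*(-90) = 41*(-90) = -3690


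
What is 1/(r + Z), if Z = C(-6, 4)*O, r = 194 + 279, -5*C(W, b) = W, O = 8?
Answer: 5/2413 ≈ 0.0020721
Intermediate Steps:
C(W, b) = -W/5
r = 473
Z = 48/5 (Z = -⅕*(-6)*8 = (6/5)*8 = 48/5 ≈ 9.6000)
1/(r + Z) = 1/(473 + 48/5) = 1/(2413/5) = 5/2413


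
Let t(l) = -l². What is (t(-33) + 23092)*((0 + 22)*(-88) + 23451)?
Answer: 473394545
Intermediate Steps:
(t(-33) + 23092)*((0 + 22)*(-88) + 23451) = (-1*(-33)² + 23092)*((0 + 22)*(-88) + 23451) = (-1*1089 + 23092)*(22*(-88) + 23451) = (-1089 + 23092)*(-1936 + 23451) = 22003*21515 = 473394545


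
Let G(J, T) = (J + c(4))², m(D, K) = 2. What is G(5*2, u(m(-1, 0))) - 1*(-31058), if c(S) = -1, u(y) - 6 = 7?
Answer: 31139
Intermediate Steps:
u(y) = 13 (u(y) = 6 + 7 = 13)
G(J, T) = (-1 + J)² (G(J, T) = (J - 1)² = (-1 + J)²)
G(5*2, u(m(-1, 0))) - 1*(-31058) = (-1 + 5*2)² - 1*(-31058) = (-1 + 10)² + 31058 = 9² + 31058 = 81 + 31058 = 31139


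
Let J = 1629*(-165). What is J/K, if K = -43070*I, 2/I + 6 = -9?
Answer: -806355/17228 ≈ -46.805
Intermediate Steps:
I = -2/15 (I = 2/(-6 - 9) = 2/(-15) = 2*(-1/15) = -2/15 ≈ -0.13333)
J = -268785
K = 17228/3 (K = -43070*(-2/15) = 17228/3 ≈ 5742.7)
J/K = -268785/17228/3 = -268785*3/17228 = -806355/17228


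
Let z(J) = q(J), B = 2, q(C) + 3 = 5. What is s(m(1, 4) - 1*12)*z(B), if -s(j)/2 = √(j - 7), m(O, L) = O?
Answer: -12*I*√2 ≈ -16.971*I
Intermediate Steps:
q(C) = 2 (q(C) = -3 + 5 = 2)
s(j) = -2*√(-7 + j) (s(j) = -2*√(j - 7) = -2*√(-7 + j))
z(J) = 2
s(m(1, 4) - 1*12)*z(B) = -2*√(-7 + (1 - 1*12))*2 = -2*√(-7 + (1 - 12))*2 = -2*√(-7 - 11)*2 = -6*I*√2*2 = -12*I*√2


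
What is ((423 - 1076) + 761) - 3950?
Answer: -3842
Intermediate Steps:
((423 - 1076) + 761) - 3950 = (-653 + 761) - 3950 = 108 - 3950 = -3842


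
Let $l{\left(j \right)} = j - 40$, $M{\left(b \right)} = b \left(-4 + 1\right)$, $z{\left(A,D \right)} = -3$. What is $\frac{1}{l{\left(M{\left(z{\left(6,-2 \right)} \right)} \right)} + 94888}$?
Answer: $\frac{1}{94857} \approx 1.0542 \cdot 10^{-5}$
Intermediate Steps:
$M{\left(b \right)} = - 3 b$ ($M{\left(b \right)} = b \left(-3\right) = - 3 b$)
$l{\left(j \right)} = -40 + j$
$\frac{1}{l{\left(M{\left(z{\left(6,-2 \right)} \right)} \right)} + 94888} = \frac{1}{\left(-40 - -9\right) + 94888} = \frac{1}{\left(-40 + 9\right) + 94888} = \frac{1}{-31 + 94888} = \frac{1}{94857}$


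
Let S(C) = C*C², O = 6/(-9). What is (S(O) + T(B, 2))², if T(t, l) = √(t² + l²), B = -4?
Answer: 14644/729 - 32*√5/27 ≈ 17.438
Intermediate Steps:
T(t, l) = √(l² + t²)
O = -⅔ (O = 6*(-⅑) = -⅔ ≈ -0.66667)
S(C) = C³
(S(O) + T(B, 2))² = ((-⅔)³ + √(2² + (-4)²))² = (-8/27 + √(4 + 16))² = (-8/27 + √20)² = (-8/27 + 2*√5)²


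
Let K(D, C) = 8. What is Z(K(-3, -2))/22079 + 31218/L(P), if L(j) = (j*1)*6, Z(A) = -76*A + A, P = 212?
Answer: 114749837/4680748 ≈ 24.515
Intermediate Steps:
Z(A) = -75*A
L(j) = 6*j (L(j) = j*6 = 6*j)
Z(K(-3, -2))/22079 + 31218/L(P) = -75*8/22079 + 31218/((6*212)) = -600*1/22079 + 31218/1272 = -600/22079 + 31218*(1/1272) = -600/22079 + 5203/212 = 114749837/4680748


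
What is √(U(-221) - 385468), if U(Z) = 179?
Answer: I*√385289 ≈ 620.72*I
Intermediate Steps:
√(U(-221) - 385468) = √(179 - 385468) = √(-385289) = I*√385289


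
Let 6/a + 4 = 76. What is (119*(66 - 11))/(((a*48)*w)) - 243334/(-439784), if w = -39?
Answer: -88763318/2143947 ≈ -41.402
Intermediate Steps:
a = 1/12 (a = 6/(-4 + 76) = 6/72 = 6*(1/72) = 1/12 ≈ 0.083333)
(119*(66 - 11))/(((a*48)*w)) - 243334/(-439784) = (119*(66 - 11))/((((1/12)*48)*(-39))) - 243334/(-439784) = (119*55)/((4*(-39))) - 243334*(-1/439784) = 6545/(-156) + 121667/219892 = 6545*(-1/156) + 121667/219892 = -6545/156 + 121667/219892 = -88763318/2143947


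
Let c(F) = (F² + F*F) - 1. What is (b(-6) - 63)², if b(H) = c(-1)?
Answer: 3844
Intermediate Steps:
c(F) = -1 + 2*F² (c(F) = (F² + F²) - 1 = 2*F² - 1 = -1 + 2*F²)
b(H) = 1 (b(H) = -1 + 2*(-1)² = -1 + 2*1 = -1 + 2 = 1)
(b(-6) - 63)² = (1 - 63)² = (-62)² = 3844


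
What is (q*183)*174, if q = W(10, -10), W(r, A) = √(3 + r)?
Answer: 31842*√13 ≈ 1.1481e+5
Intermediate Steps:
q = √13 (q = √(3 + 10) = √13 ≈ 3.6056)
(q*183)*174 = (√13*183)*174 = (183*√13)*174 = 31842*√13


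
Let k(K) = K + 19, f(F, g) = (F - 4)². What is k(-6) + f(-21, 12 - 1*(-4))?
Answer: 638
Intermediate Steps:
f(F, g) = (-4 + F)²
k(K) = 19 + K
k(-6) + f(-21, 12 - 1*(-4)) = (19 - 6) + (-4 - 21)² = 13 + (-25)² = 13 + 625 = 638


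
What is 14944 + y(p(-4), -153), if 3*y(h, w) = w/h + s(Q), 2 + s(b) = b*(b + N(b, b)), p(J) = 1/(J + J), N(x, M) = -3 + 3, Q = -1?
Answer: 46055/3 ≈ 15352.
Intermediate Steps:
N(x, M) = 0
p(J) = 1/(2*J)
s(b) = -2 + b² (s(b) = -2 + b*(b + 0) = -2 + b*b = -2 + b²)
y(h, w) = -⅓ + w/(3*h) (y(h, w) = (w/h + (-2 + (-1)²))/3 = (w/h + (-2 + 1))/3 = (w/h - 1)/3 = (-1 + w/h)/3 = -⅓ + w/(3*h))
14944 + y(p(-4), -153) = 14944 + (-153 - 1/(2*(-4)))/(3*(((½)/(-4)))) = 14944 + (-153 - (-1)/(2*4))/(3*(((½)*(-¼)))) = 14944 + (-153 - 1*(-⅛))/(3*(-⅛)) = 14944 + (⅓)*(-8)*(-153 + ⅛) = 14944 + (⅓)*(-8)*(-1223/8) = 14944 + 1223/3 = 46055/3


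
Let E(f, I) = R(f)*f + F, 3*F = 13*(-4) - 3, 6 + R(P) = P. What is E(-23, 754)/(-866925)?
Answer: -1946/2600775 ≈ -0.00074824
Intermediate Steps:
R(P) = -6 + P
F = -55/3 (F = (13*(-4) - 3)/3 = (-52 - 3)/3 = (⅓)*(-55) = -55/3 ≈ -18.333)
E(f, I) = -55/3 + f*(-6 + f) (E(f, I) = (-6 + f)*f - 55/3 = f*(-6 + f) - 55/3 = -55/3 + f*(-6 + f))
E(-23, 754)/(-866925) = (-55/3 - 23*(-6 - 23))/(-866925) = (-55/3 - 23*(-29))*(-1/866925) = (-55/3 + 667)*(-1/866925) = (1946/3)*(-1/866925) = -1946/2600775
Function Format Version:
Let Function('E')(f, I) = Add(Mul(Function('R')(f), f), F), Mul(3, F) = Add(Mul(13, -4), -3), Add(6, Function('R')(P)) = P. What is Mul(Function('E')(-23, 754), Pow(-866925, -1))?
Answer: Rational(-1946, 2600775) ≈ -0.00074824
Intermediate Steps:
Function('R')(P) = Add(-6, P)
F = Rational(-55, 3) (F = Mul(Rational(1, 3), Add(Mul(13, -4), -3)) = Mul(Rational(1, 3), Add(-52, -3)) = Mul(Rational(1, 3), -55) = Rational(-55, 3) ≈ -18.333)
Function('E')(f, I) = Add(Rational(-55, 3), Mul(f, Add(-6, f))) (Function('E')(f, I) = Add(Mul(Add(-6, f), f), Rational(-55, 3)) = Add(Mul(f, Add(-6, f)), Rational(-55, 3)) = Add(Rational(-55, 3), Mul(f, Add(-6, f))))
Mul(Function('E')(-23, 754), Pow(-866925, -1)) = Mul(Add(Rational(-55, 3), Mul(-23, Add(-6, -23))), Pow(-866925, -1)) = Mul(Add(Rational(-55, 3), Mul(-23, -29)), Rational(-1, 866925)) = Mul(Add(Rational(-55, 3), 667), Rational(-1, 866925)) = Mul(Rational(1946, 3), Rational(-1, 866925)) = Rational(-1946, 2600775)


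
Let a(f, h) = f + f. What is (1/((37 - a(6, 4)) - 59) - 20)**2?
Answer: 463761/1156 ≈ 401.18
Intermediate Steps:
a(f, h) = 2*f
(1/((37 - a(6, 4)) - 59) - 20)**2 = (1/((37 - 2*6) - 59) - 20)**2 = (1/((37 - 1*12) - 59) - 20)**2 = (1/((37 - 12) - 59) - 20)**2 = (1/(25 - 59) - 20)**2 = (1/(-34) - 20)**2 = (-1/34 - 20)**2 = (-681/34)**2 = 463761/1156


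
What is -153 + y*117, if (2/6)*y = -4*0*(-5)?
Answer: -153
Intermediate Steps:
y = 0 (y = 3*(-4*0*(-5)) = 3*(0*(-5)) = 3*0 = 0)
-153 + y*117 = -153 + 0*117 = -153 + 0 = -153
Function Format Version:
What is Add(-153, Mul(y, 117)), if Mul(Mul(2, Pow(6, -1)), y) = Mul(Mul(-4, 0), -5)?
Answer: -153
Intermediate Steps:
y = 0 (y = Mul(3, Mul(Mul(-4, 0), -5)) = Mul(3, Mul(0, -5)) = Mul(3, 0) = 0)
Add(-153, Mul(y, 117)) = Add(-153, Mul(0, 117)) = Add(-153, 0) = -153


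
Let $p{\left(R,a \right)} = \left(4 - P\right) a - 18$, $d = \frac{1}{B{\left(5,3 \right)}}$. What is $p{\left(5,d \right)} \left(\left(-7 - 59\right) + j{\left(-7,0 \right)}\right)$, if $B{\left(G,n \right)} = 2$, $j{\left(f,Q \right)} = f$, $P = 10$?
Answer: $1533$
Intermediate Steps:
$d = \frac{1}{2} \approx 0.5$
$p{\left(R,a \right)} = -18 - 6 a$ ($p{\left(R,a \right)} = \left(4 - 10\right) a - 18 = - 6 a - 18 = -18 - 6 a$)
$p{\left(5,d \right)} \left(\left(-7 - 59\right) + j{\left(-7,0 \right)}\right) = \left(-18 - 3\right) \left(\left(-7 - 59\right) - 7\right) = \left(-18 - 3\right) \left(-66 - 7\right) = \left(-21\right) \left(-73\right) = 1533$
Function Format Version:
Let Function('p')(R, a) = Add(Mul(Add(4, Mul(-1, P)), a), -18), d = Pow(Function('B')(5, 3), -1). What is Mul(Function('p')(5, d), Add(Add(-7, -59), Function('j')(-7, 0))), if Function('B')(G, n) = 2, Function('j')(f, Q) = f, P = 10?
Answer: 1533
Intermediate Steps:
d = Rational(1, 2) (d = Pow(2, -1) = Rational(1, 2) ≈ 0.50000)
Function('p')(R, a) = Add(-18, Mul(-6, a)) (Function('p')(R, a) = Add(Mul(Add(4, Mul(-1, 10)), a), -18) = Add(Mul(Add(4, -10), a), -18) = Add(Mul(-6, a), -18) = Add(-18, Mul(-6, a)))
Mul(Function('p')(5, d), Add(Add(-7, -59), Function('j')(-7, 0))) = Mul(Add(-18, Mul(-6, Rational(1, 2))), Add(Add(-7, -59), -7)) = Mul(Add(-18, -3), Add(-66, -7)) = Mul(-21, -73) = 1533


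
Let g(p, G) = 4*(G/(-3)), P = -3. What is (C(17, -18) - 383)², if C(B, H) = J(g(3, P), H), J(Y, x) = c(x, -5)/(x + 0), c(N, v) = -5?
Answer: 47458321/324 ≈ 1.4648e+5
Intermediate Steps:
g(p, G) = -4*G/3 (g(p, G) = 4*(G*(-⅓)) = 4*(-G/3) = -4*G/3)
J(Y, x) = -5/x (J(Y, x) = -5/(x + 0) = -5/x)
C(B, H) = -5/H
(C(17, -18) - 383)² = (-5/(-18) - 383)² = (-5*(-1/18) - 383)² = (5/18 - 383)² = (-6889/18)² = 47458321/324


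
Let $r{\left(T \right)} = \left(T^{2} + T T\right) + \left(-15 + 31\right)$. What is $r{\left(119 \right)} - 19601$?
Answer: $8737$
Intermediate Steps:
$r{\left(T \right)} = 16 + 2 T^{2}$ ($r{\left(T \right)} = \left(T^{2} + T^{2}\right) + 16 = 2 T^{2} + 16 = 16 + 2 T^{2}$)
$r{\left(119 \right)} - 19601 = \left(16 + 2 \cdot 119^{2}\right) - 19601 = \left(16 + 2 \cdot 14161\right) - 19601 = \left(16 + 28322\right) - 19601 = 28338 - 19601 = 8737$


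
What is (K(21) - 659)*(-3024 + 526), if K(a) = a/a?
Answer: 1643684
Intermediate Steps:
K(a) = 1
(K(21) - 659)*(-3024 + 526) = (1 - 659)*(-3024 + 526) = -658*(-2498) = 1643684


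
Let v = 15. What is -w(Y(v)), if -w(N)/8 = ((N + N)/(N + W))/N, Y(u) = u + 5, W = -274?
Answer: -8/127 ≈ -0.062992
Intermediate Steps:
Y(u) = 5 + u
w(N) = -16/(-274 + N) (w(N) = -8*(N + N)/(N - 274)/N = -8*(2*N)/(-274 + N)/N = -8*2*N/(-274 + N)/N = -16/(-274 + N))
-w(Y(v)) = -(-16)/(-274 + (5 + 15)) = -(-16)/(-274 + 20) = -(-16)/(-254) = -(-16)*(-1)/254 = -1*8/127 = -8/127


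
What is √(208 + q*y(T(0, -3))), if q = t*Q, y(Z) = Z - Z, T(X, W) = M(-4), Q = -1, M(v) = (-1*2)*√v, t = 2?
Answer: 4*√13 ≈ 14.422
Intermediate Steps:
M(v) = -2*√v
T(X, W) = -4*I
y(Z) = 0
q = -2 (q = 2*(-1) = -2)
√(208 + q*y(T(0, -3))) = √(208 - 2*0) = √(208 + 0) = √208 = 4*√13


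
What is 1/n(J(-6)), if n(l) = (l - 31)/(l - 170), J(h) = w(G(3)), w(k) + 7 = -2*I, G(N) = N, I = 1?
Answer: 179/40 ≈ 4.4750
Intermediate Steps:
w(k) = -9 (w(k) = -7 - 2*1 = -7 - 2 = -9)
J(h) = -9
n(l) = (-31 + l)/(-170 + l)
1/n(J(-6)) = 1/((-31 - 9)/(-170 - 9)) = 1/(-40/(-179)) = 1/(-1/179*(-40)) = 1/(40/179) = 179/40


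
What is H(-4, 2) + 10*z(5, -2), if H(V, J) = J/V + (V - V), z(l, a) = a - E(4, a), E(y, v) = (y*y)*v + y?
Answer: 519/2 ≈ 259.50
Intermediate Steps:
E(y, v) = y + v*y**2 (E(y, v) = y**2*v + y = v*y**2 + y = y + v*y**2)
z(l, a) = -4 - 15*a (z(l, a) = a - 4*(1 + a*4) = a - 4*(1 + 4*a) = a - (4 + 16*a) = a + (-4 - 16*a) = -4 - 15*a)
H(V, J) = J/V (H(V, J) = J/V + 0 = J/V)
H(-4, 2) + 10*z(5, -2) = 2/(-4) + 10*(-4 - 15*(-2)) = 2*(-1/4) + 10*(-4 + 30) = -1/2 + 10*26 = -1/2 + 260 = 519/2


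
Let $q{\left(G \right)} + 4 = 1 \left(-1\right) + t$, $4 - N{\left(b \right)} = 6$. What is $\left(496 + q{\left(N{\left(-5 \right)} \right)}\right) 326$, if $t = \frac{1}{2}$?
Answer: $160229$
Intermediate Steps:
$N{\left(b \right)} = -2$ ($N{\left(b \right)} = 4 - 6 = -2$)
$t = \frac{1}{2} \approx 0.5$
$q{\left(G \right)} = - \frac{9}{2}$ ($q{\left(G \right)} = -4 + \left(1 \left(-1\right) + \frac{1}{2}\right) = -4 + \left(-1 + \frac{1}{2}\right) = -4 - \frac{1}{2} = - \frac{9}{2}$)
$\left(496 + q{\left(N{\left(-5 \right)} \right)}\right) 326 = \left(496 - \frac{9}{2}\right) 326 = \frac{983}{2} \cdot 326 = 160229$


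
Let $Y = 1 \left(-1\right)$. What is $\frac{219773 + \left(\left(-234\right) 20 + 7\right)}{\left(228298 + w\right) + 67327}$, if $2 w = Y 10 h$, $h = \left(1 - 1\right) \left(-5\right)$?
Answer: $\frac{8604}{11825} \approx 0.72761$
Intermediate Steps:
$h = 0$ ($h = 0 \left(-5\right) = 0$)
$Y = -1$
$w = 0$ ($w = \frac{\left(-1\right) 10 \cdot 0}{2} = \frac{\left(-10\right) 0}{2} = \frac{1}{2} \cdot 0 = 0$)
$\frac{219773 + \left(\left(-234\right) 20 + 7\right)}{\left(228298 + w\right) + 67327} = \frac{219773 + \left(\left(-234\right) 20 + 7\right)}{\left(228298 + 0\right) + 67327} = \frac{219773 + \left(-4680 + 7\right)}{228298 + 67327} = \frac{219773 - 4673}{295625} = 215100 \cdot \frac{1}{295625} = \frac{8604}{11825}$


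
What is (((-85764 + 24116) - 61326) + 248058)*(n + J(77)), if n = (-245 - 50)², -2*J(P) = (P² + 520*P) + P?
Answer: 8005626168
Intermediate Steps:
J(P) = -521*P/2 - P²/2 (J(P) = -((P² + 520*P) + P)/2 = -(P² + 521*P)/2 = -521*P/2 - P²/2)
n = 87025 (n = (-295)² = 87025)
(((-85764 + 24116) - 61326) + 248058)*(n + J(77)) = (((-85764 + 24116) - 61326) + 248058)*(87025 - ½*77*(521 + 77)) = ((-61648 - 61326) + 248058)*(87025 - ½*77*598) = (-122974 + 248058)*(87025 - 23023) = 125084*64002 = 8005626168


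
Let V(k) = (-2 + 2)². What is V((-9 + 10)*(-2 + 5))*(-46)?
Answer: 0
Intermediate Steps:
V(k) = 0 (V(k) = 0² = 0)
V((-9 + 10)*(-2 + 5))*(-46) = 0*(-46) = 0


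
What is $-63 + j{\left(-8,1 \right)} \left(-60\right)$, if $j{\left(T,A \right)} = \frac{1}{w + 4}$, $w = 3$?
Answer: $- \frac{501}{7} \approx -71.571$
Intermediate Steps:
$j{\left(T,A \right)} = \frac{1}{7}$ ($j{\left(T,A \right)} = \frac{1}{3 + 4} = \frac{1}{7}$)
$-63 + j{\left(-8,1 \right)} \left(-60\right) = -63 + \frac{1}{7} \left(-60\right) = -63 - \frac{60}{7} = - \frac{501}{7}$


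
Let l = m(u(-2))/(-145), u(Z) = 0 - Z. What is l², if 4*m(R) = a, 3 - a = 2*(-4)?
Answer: 121/336400 ≈ 0.00035969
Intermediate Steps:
u(Z) = -Z
a = 11 (a = 3 - 2*(-4) = 3 - 1*(-8) = 3 + 8 = 11)
m(R) = 11/4 (m(R) = (¼)*11 = 11/4)
l = -11/580 (l = (11/4)/(-145) = (11/4)*(-1/145) = -11/580 ≈ -0.018966)
l² = (-11/580)² = 121/336400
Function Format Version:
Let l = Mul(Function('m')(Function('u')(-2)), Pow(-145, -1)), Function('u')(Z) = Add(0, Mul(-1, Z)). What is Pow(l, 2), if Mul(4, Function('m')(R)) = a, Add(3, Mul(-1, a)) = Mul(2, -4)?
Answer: Rational(121, 336400) ≈ 0.00035969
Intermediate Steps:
Function('u')(Z) = Mul(-1, Z)
a = 11 (a = Add(3, Mul(-1, Mul(2, -4))) = Add(3, Mul(-1, -8)) = Add(3, 8) = 11)
Function('m')(R) = Rational(11, 4) (Function('m')(R) = Mul(Rational(1, 4), 11) = Rational(11, 4))
l = Rational(-11, 580) (l = Mul(Rational(11, 4), Pow(-145, -1)) = Mul(Rational(11, 4), Rational(-1, 145)) = Rational(-11, 580) ≈ -0.018966)
Pow(l, 2) = Pow(Rational(-11, 580), 2) = Rational(121, 336400)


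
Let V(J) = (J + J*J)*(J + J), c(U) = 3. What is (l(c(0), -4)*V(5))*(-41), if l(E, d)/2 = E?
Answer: -73800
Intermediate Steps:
V(J) = 2*J*(J + J²) (V(J) = (J + J²)*(2*J) = 2*J*(J + J²))
l(E, d) = 2*E
(l(c(0), -4)*V(5))*(-41) = ((2*3)*(2*5²*(1 + 5)))*(-41) = (6*(2*25*6))*(-41) = (6*300)*(-41) = 1800*(-41) = -73800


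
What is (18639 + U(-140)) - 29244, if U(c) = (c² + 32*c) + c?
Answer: 4375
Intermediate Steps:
U(c) = c² + 33*c
(18639 + U(-140)) - 29244 = (18639 - 140*(33 - 140)) - 29244 = (18639 - 140*(-107)) - 29244 = (18639 + 14980) - 29244 = 33619 - 29244 = 4375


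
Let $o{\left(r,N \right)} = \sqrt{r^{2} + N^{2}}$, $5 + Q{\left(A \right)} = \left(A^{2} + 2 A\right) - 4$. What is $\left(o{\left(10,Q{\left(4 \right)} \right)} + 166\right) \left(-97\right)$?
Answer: $-16102 - 485 \sqrt{13} \approx -17851.0$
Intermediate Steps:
$Q{\left(A \right)} = -9 + A^{2} + 2 A$ ($Q{\left(A \right)} = -5 - \left(4 - A^{2} - 2 A\right) = -5 + \left(-4 + A^{2} + 2 A\right) = -9 + A^{2} + 2 A$)
$o{\left(r,N \right)} = \sqrt{N^{2} + r^{2}}$
$\left(o{\left(10,Q{\left(4 \right)} \right)} + 166\right) \left(-97\right) = \left(\sqrt{\left(-9 + 4^{2} + 2 \cdot 4\right)^{2} + 10^{2}} + 166\right) \left(-97\right) = \left(\sqrt{\left(-9 + 16 + 8\right)^{2} + 100} + 166\right) \left(-97\right) = \left(\sqrt{15^{2} + 100} + 166\right) \left(-97\right) = \left(\sqrt{225 + 100} + 166\right) \left(-97\right) = \left(\sqrt{325} + 166\right) \left(-97\right) = \left(5 \sqrt{13} + 166\right) \left(-97\right) = \left(166 + 5 \sqrt{13}\right) \left(-97\right) = -16102 - 485 \sqrt{13}$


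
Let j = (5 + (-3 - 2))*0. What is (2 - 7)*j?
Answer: 0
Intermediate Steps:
j = 0 (j = (5 - 5)*0 = 0*0 = 0)
(2 - 7)*j = (2 - 7)*0 = -5*0 = 0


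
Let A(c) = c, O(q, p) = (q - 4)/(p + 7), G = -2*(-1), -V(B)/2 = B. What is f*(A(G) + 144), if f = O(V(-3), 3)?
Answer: 146/5 ≈ 29.200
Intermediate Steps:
V(B) = -2*B
G = 2
O(q, p) = (-4 + q)/(7 + p)
f = ⅕ (f = (-4 - 2*(-3))/(7 + 3) = (-4 + 6)/10 = (⅒)*2 = ⅕ ≈ 0.20000)
f*(A(G) + 144) = (2 + 144)/5 = (⅕)*146 = 146/5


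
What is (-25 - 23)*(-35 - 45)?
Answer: 3840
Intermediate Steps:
(-25 - 23)*(-35 - 45) = -48*(-80) = 3840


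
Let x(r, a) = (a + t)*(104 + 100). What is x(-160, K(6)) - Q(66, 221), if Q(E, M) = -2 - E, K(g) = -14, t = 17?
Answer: 680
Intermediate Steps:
x(r, a) = 3468 + 204*a (x(r, a) = (a + 17)*(104 + 100) = (17 + a)*204 = 3468 + 204*a)
x(-160, K(6)) - Q(66, 221) = (3468 + 204*(-14)) - (-2 - 1*66) = (3468 - 2856) - (-2 - 66) = 612 - 1*(-68) = 612 + 68 = 680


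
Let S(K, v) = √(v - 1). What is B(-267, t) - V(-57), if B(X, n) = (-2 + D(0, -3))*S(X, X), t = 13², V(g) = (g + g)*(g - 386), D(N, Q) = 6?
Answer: -50502 + 8*I*√67 ≈ -50502.0 + 65.483*I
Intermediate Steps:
S(K, v) = √(-1 + v)
V(g) = 2*g*(-386 + g) (V(g) = (2*g)*(-386 + g) = 2*g*(-386 + g))
t = 169
B(X, n) = 4*√(-1 + X) (B(X, n) = (-2 + 6)*√(-1 + X) = 4*√(-1 + X))
B(-267, t) - V(-57) = 4*√(-1 - 267) - 2*(-57)*(-386 - 57) = 4*√(-268) - 2*(-57)*(-443) = 4*(2*I*√67) - 1*50502 = 8*I*√67 - 50502 = -50502 + 8*I*√67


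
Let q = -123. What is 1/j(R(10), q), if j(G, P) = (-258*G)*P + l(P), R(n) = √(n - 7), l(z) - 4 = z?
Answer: 119/3021126107 + 31734*√3/3021126107 ≈ 1.8233e-5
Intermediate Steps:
l(z) = 4 + z
R(n) = √(-7 + n)
j(G, P) = 4 + P - 258*G*P (j(G, P) = (-258*G)*P + (4 + P) = -258*G*P + (4 + P) = 4 + P - 258*G*P)
1/j(R(10), q) = 1/(4 - 123 - 258*√(-7 + 10)*(-123)) = 1/(4 - 123 - 258*√3*(-123)) = 1/(4 - 123 + 31734*√3) = 1/(-119 + 31734*√3)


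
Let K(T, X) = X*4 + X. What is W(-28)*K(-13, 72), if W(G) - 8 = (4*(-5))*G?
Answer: 204480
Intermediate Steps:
K(T, X) = 5*X (K(T, X) = 4*X + X = 5*X)
W(G) = 8 - 20*G (W(G) = 8 + (4*(-5))*G = 8 - 20*G)
W(-28)*K(-13, 72) = (8 - 20*(-28))*(5*72) = (8 + 560)*360 = 568*360 = 204480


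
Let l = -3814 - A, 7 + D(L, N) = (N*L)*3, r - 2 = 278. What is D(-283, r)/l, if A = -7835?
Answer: -237727/4021 ≈ -59.121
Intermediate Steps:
r = 280 (r = 2 + 278 = 280)
D(L, N) = -7 + 3*L*N (D(L, N) = -7 + (N*L)*3 = -7 + (L*N)*3 = -7 + 3*L*N)
l = 4021 (l = -3814 - 1*(-7835) = -3814 + 7835 = 4021)
D(-283, r)/l = (-7 + 3*(-283)*280)/4021 = (-7 - 237720)*(1/4021) = -237727*1/4021 = -237727/4021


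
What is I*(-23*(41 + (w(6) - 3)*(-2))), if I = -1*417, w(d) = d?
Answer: 335685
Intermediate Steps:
I = -417
I*(-23*(41 + (w(6) - 3)*(-2))) = -(-9591)*(41 + (6 - 3)*(-2)) = -(-9591)*(41 + 3*(-2)) = -(-9591)*(41 - 6) = -(-9591)*35 = -417*(-805) = 335685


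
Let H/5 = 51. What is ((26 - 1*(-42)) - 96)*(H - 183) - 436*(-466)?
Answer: 201160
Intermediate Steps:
H = 255 (H = 5*51 = 255)
((26 - 1*(-42)) - 96)*(H - 183) - 436*(-466) = ((26 - 1*(-42)) - 96)*(255 - 183) - 436*(-466) = ((26 + 42) - 96)*72 + 203176 = (68 - 96)*72 + 203176 = -28*72 + 203176 = -2016 + 203176 = 201160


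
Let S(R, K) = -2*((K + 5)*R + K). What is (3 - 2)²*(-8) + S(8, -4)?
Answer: -16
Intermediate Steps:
S(R, K) = -2*K - 2*R*(5 + K) (S(R, K) = -2*((5 + K)*R + K) = -2*(R*(5 + K) + K) = -2*(K + R*(5 + K)) = -2*K - 2*R*(5 + K))
(3 - 2)²*(-8) + S(8, -4) = (3 - 2)²*(-8) + (-10*8 - 2*(-4) - 2*(-4)*8) = 1²*(-8) + (-80 + 8 + 64) = 1*(-8) - 8 = -8 - 8 = -16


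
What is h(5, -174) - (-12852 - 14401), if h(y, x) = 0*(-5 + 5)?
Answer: 27253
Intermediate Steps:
h(y, x) = 0 (h(y, x) = 0*0 = 0)
h(5, -174) - (-12852 - 14401) = 0 - (-12852 - 14401) = 0 - 1*(-27253) = 0 + 27253 = 27253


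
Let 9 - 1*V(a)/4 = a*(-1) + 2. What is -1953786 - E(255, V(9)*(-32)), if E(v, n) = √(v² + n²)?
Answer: -1953786 - √4259329 ≈ -1.9559e+6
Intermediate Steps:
V(a) = 28 + 4*a (V(a) = 36 - 4*(a*(-1) + 2) = 36 - 4*(-a + 2) = 36 - 4*(2 - a) = 36 + (-8 + 4*a) = 28 + 4*a)
E(v, n) = √(n² + v²)
-1953786 - E(255, V(9)*(-32)) = -1953786 - √(((28 + 4*9)*(-32))² + 255²) = -1953786 - √(((28 + 36)*(-32))² + 65025) = -1953786 - √((64*(-32))² + 65025) = -1953786 - √((-2048)² + 65025) = -1953786 - √(4194304 + 65025) = -1953786 - √4259329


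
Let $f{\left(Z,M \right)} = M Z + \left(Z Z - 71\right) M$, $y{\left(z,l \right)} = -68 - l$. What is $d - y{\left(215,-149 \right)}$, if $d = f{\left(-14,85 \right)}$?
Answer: $9354$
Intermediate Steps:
$f{\left(Z,M \right)} = M Z + M \left(-71 + Z^{2}\right)$ ($f{\left(Z,M \right)} = M Z + \left(Z^{2} - 71\right) M = M Z + \left(-71 + Z^{2}\right) M = M Z + M \left(-71 + Z^{2}\right)$)
$d = 9435$ ($d = 85 \left(-71 - 14 + \left(-14\right)^{2}\right) = 85 \left(-71 - 14 + 196\right) = 85 \cdot 111 = 9435$)
$d - y{\left(215,-149 \right)} = 9435 - \left(-68 - -149\right) = 9435 - \left(-68 + 149\right) = 9435 - 81 = 9354$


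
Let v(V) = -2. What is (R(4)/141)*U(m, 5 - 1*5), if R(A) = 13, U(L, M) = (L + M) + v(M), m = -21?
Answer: -299/141 ≈ -2.1206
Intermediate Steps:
U(L, M) = -2 + L + M (U(L, M) = (L + M) - 2 = -2 + L + M)
(R(4)/141)*U(m, 5 - 1*5) = (13/141)*(-2 - 21 + (5 - 1*5)) = (13*(1/141))*(-2 - 21 + (5 - 5)) = 13*(-2 - 21 + 0)/141 = (13/141)*(-23) = -299/141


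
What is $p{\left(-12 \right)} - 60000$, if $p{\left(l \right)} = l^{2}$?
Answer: $-59856$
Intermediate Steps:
$p{\left(-12 \right)} - 60000 = \left(-12\right)^{2} - 60000 = 144 - 60000 = -59856$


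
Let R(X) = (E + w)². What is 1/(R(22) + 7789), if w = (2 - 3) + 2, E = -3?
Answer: 1/7793 ≈ 0.00012832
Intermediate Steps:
w = 1 (w = -1 + 2 = 1)
R(X) = 4 (R(X) = (-3 + 1)² = (-2)² = 4)
1/(R(22) + 7789) = 1/(4 + 7789) = 1/7793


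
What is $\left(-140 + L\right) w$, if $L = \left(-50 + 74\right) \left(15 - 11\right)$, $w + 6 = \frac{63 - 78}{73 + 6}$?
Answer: $\frac{21516}{79} \approx 272.35$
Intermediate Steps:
$w = - \frac{489}{79}$ ($w = -6 + \frac{63 - 78}{73 + 6} = -6 - \frac{15}{79} = - \frac{489}{79} \approx -6.1899$)
$L = 96$ ($L = 24 \cdot 4 = 96$)
$\left(-140 + L\right) w = \left(-140 + 96\right) \left(- \frac{489}{79}\right) = \left(-44\right) \left(- \frac{489}{79}\right) = \frac{21516}{79}$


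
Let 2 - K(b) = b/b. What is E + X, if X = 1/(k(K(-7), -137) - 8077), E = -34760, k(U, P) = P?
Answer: -285518641/8214 ≈ -34760.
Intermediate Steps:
K(b) = 1 (K(b) = 2 - b/b = 2 - 1*1 = 2 - 1 = 1)
X = -1/8214 (X = 1/(-137 - 8077) = 1/(-8214) = -1/8214 ≈ -0.00012174)
E + X = -34760 - 1/8214 = -285518641/8214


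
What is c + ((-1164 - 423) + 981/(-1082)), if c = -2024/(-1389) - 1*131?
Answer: -2581151405/1502898 ≈ -1717.4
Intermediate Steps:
c = -179935/1389 (c = -2024*(-1/1389) - 131 = 2024/1389 - 131 = -179935/1389 ≈ -129.54)
c + ((-1164 - 423) + 981/(-1082)) = -179935/1389 + ((-1164 - 423) + 981/(-1082)) = -179935/1389 + (-1587 + 981*(-1/1082)) = -179935/1389 + (-1587 - 981/1082) = -179935/1389 - 1718115/1082 = -2581151405/1502898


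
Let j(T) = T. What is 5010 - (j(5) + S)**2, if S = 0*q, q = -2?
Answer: 4985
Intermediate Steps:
S = 0 (S = 0*(-2) = 0)
5010 - (j(5) + S)**2 = 5010 - (5 + 0)**2 = 5010 - 1*5**2 = 5010 - 1*25 = 5010 - 25 = 4985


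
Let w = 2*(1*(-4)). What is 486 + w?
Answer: 478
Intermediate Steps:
w = -8 (w = 2*(-4) = -8)
486 + w = 486 - 8 = 478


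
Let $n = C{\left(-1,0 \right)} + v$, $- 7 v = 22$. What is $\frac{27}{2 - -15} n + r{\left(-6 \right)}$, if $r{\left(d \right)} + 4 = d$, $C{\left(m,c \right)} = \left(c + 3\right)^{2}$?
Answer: $- \frac{83}{119} \approx -0.69748$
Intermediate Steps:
$v = - \frac{22}{7}$ ($v = \left(- \frac{1}{7}\right) 22 = - \frac{22}{7} \approx -3.1429$)
$C{\left(m,c \right)} = \left(3 + c\right)^{2}$
$r{\left(d \right)} = -4 + d$
$n = \frac{41}{7}$ ($n = \left(3 + 0\right)^{2} - \frac{22}{7} = 3^{2} - \frac{22}{7} = 9 - \frac{22}{7} = \frac{41}{7} \approx 5.8571$)
$\frac{27}{2 - -15} n + r{\left(-6 \right)} = \frac{27}{2 - -15} \cdot \frac{41}{7} - 10 = \frac{27}{2 + 15} \cdot \frac{41}{7} - 10 = \frac{27}{17} \cdot \frac{41}{7} - 10 = \frac{1107}{119} - 10 = - \frac{83}{119}$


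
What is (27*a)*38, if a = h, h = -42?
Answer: -43092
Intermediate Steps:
a = -42
(27*a)*38 = (27*(-42))*38 = -1134*38 = -43092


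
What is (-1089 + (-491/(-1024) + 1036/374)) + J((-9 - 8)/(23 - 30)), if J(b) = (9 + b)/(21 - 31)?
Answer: -1456889185/1340416 ≈ -1086.9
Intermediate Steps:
J(b) = -9/10 - b/10 (J(b) = (9 + b)/(-10) = (9 + b)*(-1/10) = -9/10 - b/10)
(-1089 + (-491/(-1024) + 1036/374)) + J((-9 - 8)/(23 - 30)) = (-1089 + (-491/(-1024) + 1036/374)) + (-9/10 - (-9 - 8)/(10*(23 - 30))) = (-1089 + (-491*(-1/1024) + 1036*(1/374))) + (-9/10 - (-17)/(10*(-7))) = (-1089 + (491/1024 + 518/187)) + (-9/10 - (-17)*(-1)/(10*7)) = (-1089 + 622249/191488) + (-9/10 - 1/10*17/7) = -207908183/191488 + (-9/10 - 17/70) = -207908183/191488 - 8/7 = -1456889185/1340416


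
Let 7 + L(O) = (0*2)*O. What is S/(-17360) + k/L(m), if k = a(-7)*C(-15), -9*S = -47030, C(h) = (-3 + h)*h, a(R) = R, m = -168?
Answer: 4213777/15624 ≈ 269.70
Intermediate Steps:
C(h) = h*(-3 + h)
S = 47030/9 (S = -⅑*(-47030) = 47030/9 ≈ 5225.6)
k = -1890 (k = -(-105)*(-3 - 15) = -(-105)*(-18) = -7*270 = -1890)
L(O) = -7 (L(O) = -7 + (0*2)*O = -7 + 0*O = -7 + 0 = -7)
S/(-17360) + k/L(m) = (47030/9)/(-17360) - 1890/(-7) = (47030/9)*(-1/17360) - 1890*(-⅐) = -4703/15624 + 270 = 4213777/15624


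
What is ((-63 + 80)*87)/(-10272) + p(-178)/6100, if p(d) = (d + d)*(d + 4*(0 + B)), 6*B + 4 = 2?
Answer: 161692493/15664800 ≈ 10.322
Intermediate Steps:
B = -⅓ (B = -⅔ + (⅙)*2 = -⅔ + ⅓ = -⅓ ≈ -0.33333)
p(d) = 2*d*(-4/3 + d) (p(d) = (d + d)*(d + 4*(0 - ⅓)) = (2*d)*(d + 4*(-⅓)) = (2*d)*(d - 4/3) = (2*d)*(-4/3 + d) = 2*d*(-4/3 + d))
((-63 + 80)*87)/(-10272) + p(-178)/6100 = ((-63 + 80)*87)/(-10272) + ((⅔)*(-178)*(-4 + 3*(-178)))/6100 = (17*87)*(-1/10272) + ((⅔)*(-178)*(-4 - 534))*(1/6100) = 1479*(-1/10272) + ((⅔)*(-178)*(-538))*(1/6100) = -493/3424 + (191528/3)*(1/6100) = -493/3424 + 47882/4575 = 161692493/15664800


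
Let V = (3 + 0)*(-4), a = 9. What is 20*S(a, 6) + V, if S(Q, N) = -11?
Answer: -232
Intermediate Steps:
V = -12 (V = 3*(-4) = -12)
20*S(a, 6) + V = 20*(-11) - 12 = -220 - 12 = -232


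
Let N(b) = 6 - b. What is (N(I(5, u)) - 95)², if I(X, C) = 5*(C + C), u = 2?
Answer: 11881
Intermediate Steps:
I(X, C) = 10*C (I(X, C) = 5*(2*C) = 10*C)
(N(I(5, u)) - 95)² = ((6 - 10*2) - 95)² = ((6 - 1*20) - 95)² = ((6 - 20) - 95)² = (-14 - 95)² = (-109)² = 11881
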